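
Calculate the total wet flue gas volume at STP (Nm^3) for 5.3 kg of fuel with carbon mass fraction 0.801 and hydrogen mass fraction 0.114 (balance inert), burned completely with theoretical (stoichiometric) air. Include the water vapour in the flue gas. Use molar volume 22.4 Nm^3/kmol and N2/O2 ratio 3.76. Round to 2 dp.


Per kg fuel: CO2 = (C/12 kmol)*22.4 = (0.801/12)*22.4 = 1.49520 Nm^3
Per kg fuel: H2O = (H/2 kmol)*22.4 = (0.114/2)*22.4 = 1.27680 Nm^3
O2 needed per kg fuel = C/12 + H/4 = 0.801/12 + 0.114/4 = 0.09525000 kmol
Per kg fuel: N2 = O2*3.76*22.4 = 0.09525000*3.76*22.4 = 8.02234 Nm^3
Total per kg = 1.49520 + 1.27680 + 8.02234 = 10.79434 Nm^3
Total = 10.79434 * 5.3 = 57.21 Nm^3


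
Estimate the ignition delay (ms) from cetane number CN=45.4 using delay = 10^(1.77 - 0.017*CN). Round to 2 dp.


delay = 10^(1.77 - 0.017*CN)
Exponent = 1.77 - 0.017*45.4 = 0.9982
delay = 10^0.9982 = 9.96 ms


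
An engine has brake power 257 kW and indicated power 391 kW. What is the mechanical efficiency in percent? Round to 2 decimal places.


eta_mech = (BP / IP) * 100
Ratio = 257 / 391 = 0.6573
eta_mech = 0.6573 * 100 = 65.73%


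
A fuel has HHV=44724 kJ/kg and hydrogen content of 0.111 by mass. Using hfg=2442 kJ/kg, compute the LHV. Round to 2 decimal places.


LHV = HHV - hfg * 9 * H
Water correction = 2442 * 9 * 0.111 = 2439.558 kJ/kg
LHV = 44724 - 2439.558 = 42284.44 kJ/kg


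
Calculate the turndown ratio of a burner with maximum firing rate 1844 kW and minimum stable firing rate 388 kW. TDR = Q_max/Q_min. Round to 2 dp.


TDR = Q_max / Q_min
TDR = 1844 / 388 = 4.75


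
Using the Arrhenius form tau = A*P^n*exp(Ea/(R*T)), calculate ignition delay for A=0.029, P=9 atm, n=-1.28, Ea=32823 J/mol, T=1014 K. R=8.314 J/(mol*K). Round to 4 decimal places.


tau = A * P^n * exp(Ea/(R*T))
P^n = 9^(-1.28) = 0.06005782
Ea/(R*T) = 32823/(8.314*1014) = 3.893411
exp(Ea/(R*T)) = 49.078027
tau = 0.029 * 0.06005782 * 49.078027 = 0.0855 ms


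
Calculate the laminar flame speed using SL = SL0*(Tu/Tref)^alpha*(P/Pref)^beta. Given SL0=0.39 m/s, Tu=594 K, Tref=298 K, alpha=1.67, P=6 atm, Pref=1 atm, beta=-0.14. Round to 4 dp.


SL = SL0 * (Tu/Tref)^alpha * (P/Pref)^beta
T ratio = 594/298 = 1.99328859
(T ratio)^alpha = 1.99328859^1.67 = 3.164333
(P/Pref)^beta = 6^(-0.14) = 0.778142
SL = 0.39 * 3.164333 * 0.778142 = 0.9603 m/s


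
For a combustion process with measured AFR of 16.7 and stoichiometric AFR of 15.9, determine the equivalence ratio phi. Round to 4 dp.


phi = AFR_stoich / AFR_actual
phi = 15.9 / 16.7 = 0.9521


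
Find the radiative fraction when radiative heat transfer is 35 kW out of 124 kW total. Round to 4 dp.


f_rad = Q_rad / Q_total
f_rad = 35 / 124 = 0.2823


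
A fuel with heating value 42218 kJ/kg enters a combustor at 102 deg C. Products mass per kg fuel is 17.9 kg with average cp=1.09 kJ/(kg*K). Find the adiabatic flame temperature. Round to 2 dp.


T_ad = T_in + Hc / (m_p * cp)
Denominator = 17.9 * 1.09 = 19.5110
Temperature rise = 42218 / 19.5110 = 2163.81 K
T_ad = 102 + 2163.81 = 2265.81 deg C


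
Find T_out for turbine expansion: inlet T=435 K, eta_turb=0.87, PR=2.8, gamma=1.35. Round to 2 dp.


T_out = T_in * (1 - eta * (1 - PR^(-(gamma-1)/gamma)))
Exponent = -(1.35-1)/1.35 = -0.25925926
PR^exp = 2.8^(-0.25925926) = 0.76572026
Factor = 1 - 0.87*(1 - 0.76572026) = 0.79617663
T_out = 435 * 0.79617663 = 346.34 K


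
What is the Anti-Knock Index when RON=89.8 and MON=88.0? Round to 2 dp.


AKI = (RON + MON) / 2
AKI = (89.8 + 88.0) / 2
AKI = 177.8 / 2 = 88.90


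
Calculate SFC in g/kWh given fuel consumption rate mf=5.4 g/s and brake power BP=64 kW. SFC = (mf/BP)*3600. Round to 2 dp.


SFC = (mf / BP) * 3600
Rate = 5.4 / 64 = 0.084375 g/(s*kW)
SFC = 0.084375 * 3600 = 303.75 g/kWh


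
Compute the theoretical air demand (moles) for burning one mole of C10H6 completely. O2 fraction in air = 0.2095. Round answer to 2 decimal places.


Balanced combustion: C10H6 + 11.5 O2 -> 10 CO2 + 3 H2O
O2 needed = C + H/4 = 10 + 6/4 = 11.50 moles
Air moles = O2 / 0.2095 = 11.50 / 0.2095 = 54.89 moles air


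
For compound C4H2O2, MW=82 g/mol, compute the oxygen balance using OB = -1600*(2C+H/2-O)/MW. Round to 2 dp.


OB = -1600 * (2C + H/2 - O) / MW
Inner = 2*4 + 2/2 - 2 = 7.00
OB = -1600 * 7.00 / 82 = -136.59%


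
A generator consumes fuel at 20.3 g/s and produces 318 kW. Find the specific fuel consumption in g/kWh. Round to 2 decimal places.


SFC = (mf / BP) * 3600
Rate = 20.3 / 318 = 0.063836 g/(s*kW)
SFC = 0.063836 * 3600 = 229.81 g/kWh


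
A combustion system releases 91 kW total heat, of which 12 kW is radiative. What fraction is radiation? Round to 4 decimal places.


f_rad = Q_rad / Q_total
f_rad = 12 / 91 = 0.1319


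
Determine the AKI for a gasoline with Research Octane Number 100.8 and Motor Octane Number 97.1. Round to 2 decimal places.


AKI = (RON + MON) / 2
AKI = (100.8 + 97.1) / 2
AKI = 197.9 / 2 = 98.95


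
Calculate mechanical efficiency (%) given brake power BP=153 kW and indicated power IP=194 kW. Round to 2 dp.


eta_mech = (BP / IP) * 100
Ratio = 153 / 194 = 0.7887
eta_mech = 0.7887 * 100 = 78.87%


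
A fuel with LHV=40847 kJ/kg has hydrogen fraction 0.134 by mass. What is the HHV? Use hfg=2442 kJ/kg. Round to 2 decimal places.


HHV = LHV + hfg * 9 * H
Water addition = 2442 * 9 * 0.134 = 2945.052 kJ/kg
HHV = 40847 + 2945.052 = 43792.05 kJ/kg


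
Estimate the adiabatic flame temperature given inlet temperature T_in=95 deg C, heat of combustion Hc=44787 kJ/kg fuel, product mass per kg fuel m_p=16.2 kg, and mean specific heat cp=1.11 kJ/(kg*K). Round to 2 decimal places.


T_ad = T_in + Hc / (m_p * cp)
Denominator = 16.2 * 1.11 = 17.9820
Temperature rise = 44787 / 17.9820 = 2490.66 K
T_ad = 95 + 2490.66 = 2585.66 deg C


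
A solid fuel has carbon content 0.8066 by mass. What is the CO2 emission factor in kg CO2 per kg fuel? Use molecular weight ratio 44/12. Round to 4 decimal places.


EF = C_frac * (M_CO2 / M_C)
EF = 0.8066 * (44/12)
EF = 0.8066 * 3.666667 = 2.9575 kg_CO2/kg_fuel


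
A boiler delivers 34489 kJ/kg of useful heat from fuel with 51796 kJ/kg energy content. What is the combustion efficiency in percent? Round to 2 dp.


Efficiency = (Q_useful / Q_fuel) * 100
Efficiency = (34489 / 51796) * 100
Efficiency = 0.6659 * 100 = 66.59%


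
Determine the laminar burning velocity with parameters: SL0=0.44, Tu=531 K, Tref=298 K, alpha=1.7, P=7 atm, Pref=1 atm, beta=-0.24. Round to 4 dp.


SL = SL0 * (Tu/Tref)^alpha * (P/Pref)^beta
T ratio = 531/298 = 1.78187919
(T ratio)^alpha = 1.78187919^1.7 = 2.669888
(P/Pref)^beta = 7^(-0.24) = 0.626869
SL = 0.44 * 2.669888 * 0.626869 = 0.7364 m/s


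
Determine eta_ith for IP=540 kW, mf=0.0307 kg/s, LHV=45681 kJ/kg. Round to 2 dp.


eta_ith = (IP / (mf * LHV)) * 100
Denominator = 0.0307 * 45681 = 1402.4067 kW
eta_ith = (540 / 1402.4067) * 100 = 38.51%


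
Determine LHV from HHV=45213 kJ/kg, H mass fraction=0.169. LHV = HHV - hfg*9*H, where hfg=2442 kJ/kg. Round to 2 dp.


LHV = HHV - hfg * 9 * H
Water correction = 2442 * 9 * 0.169 = 3714.282 kJ/kg
LHV = 45213 - 3714.282 = 41498.72 kJ/kg


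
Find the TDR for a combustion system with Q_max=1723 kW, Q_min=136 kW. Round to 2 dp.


TDR = Q_max / Q_min
TDR = 1723 / 136 = 12.67


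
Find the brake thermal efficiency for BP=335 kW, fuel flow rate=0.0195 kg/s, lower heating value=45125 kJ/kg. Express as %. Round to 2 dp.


eta_BTE = (BP / (mf * LHV)) * 100
Denominator = 0.0195 * 45125 = 879.9375 kW
eta_BTE = (335 / 879.9375) * 100 = 38.07%


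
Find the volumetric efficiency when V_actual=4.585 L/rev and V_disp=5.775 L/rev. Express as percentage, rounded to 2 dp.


eta_v = (V_actual / V_disp) * 100
Ratio = 4.585 / 5.775 = 0.7939
eta_v = 0.7939 * 100 = 79.39%


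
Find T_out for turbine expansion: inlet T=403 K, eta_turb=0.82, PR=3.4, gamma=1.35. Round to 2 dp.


T_out = T_in * (1 - eta * (1 - PR^(-(gamma-1)/gamma)))
Exponent = -(1.35-1)/1.35 = -0.25925926
PR^exp = 3.4^(-0.25925926) = 0.72813041
Factor = 1 - 0.82*(1 - 0.72813041) = 0.77706694
T_out = 403 * 0.77706694 = 313.16 K


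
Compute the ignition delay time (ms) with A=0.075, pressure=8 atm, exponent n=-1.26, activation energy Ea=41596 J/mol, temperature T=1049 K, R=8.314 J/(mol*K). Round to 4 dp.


tau = A * P^n * exp(Ea/(R*T))
P^n = 8^(-1.26) = 0.07279585
Ea/(R*T) = 41596/(8.314*1049) = 4.769425
exp(Ea/(R*T)) = 117.851506
tau = 0.075 * 0.07279585 * 117.851506 = 0.6434 ms


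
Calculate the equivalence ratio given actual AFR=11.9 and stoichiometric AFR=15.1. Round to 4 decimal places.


phi = AFR_stoich / AFR_actual
phi = 15.1 / 11.9 = 1.2689


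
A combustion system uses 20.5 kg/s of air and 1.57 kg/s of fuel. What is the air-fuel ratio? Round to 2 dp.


AFR = m_air / m_fuel
AFR = 20.5 / 1.57 = 13.06


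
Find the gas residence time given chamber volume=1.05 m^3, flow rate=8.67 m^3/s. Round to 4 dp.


tau = V / Q_flow
tau = 1.05 / 8.67 = 0.1211 s


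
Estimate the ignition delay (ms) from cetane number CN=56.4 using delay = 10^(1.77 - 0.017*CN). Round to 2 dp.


delay = 10^(1.77 - 0.017*CN)
Exponent = 1.77 - 0.017*56.4 = 0.8112
delay = 10^0.8112 = 6.47 ms


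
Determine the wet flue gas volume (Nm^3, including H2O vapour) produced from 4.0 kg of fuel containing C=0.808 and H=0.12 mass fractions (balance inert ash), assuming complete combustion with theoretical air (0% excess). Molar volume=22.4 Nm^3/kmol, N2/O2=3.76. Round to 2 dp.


Per kg fuel: CO2 = (C/12 kmol)*22.4 = (0.808/12)*22.4 = 1.50827 Nm^3
Per kg fuel: H2O = (H/2 kmol)*22.4 = (0.12/2)*22.4 = 1.34400 Nm^3
O2 needed per kg fuel = C/12 + H/4 = 0.808/12 + 0.12/4 = 0.09733333 kmol
Per kg fuel: N2 = O2*3.76*22.4 = 0.09733333*3.76*22.4 = 8.19780 Nm^3
Total per kg = 1.50827 + 1.34400 + 8.19780 = 11.05007 Nm^3
Total = 11.05007 * 4.0 = 44.20 Nm^3


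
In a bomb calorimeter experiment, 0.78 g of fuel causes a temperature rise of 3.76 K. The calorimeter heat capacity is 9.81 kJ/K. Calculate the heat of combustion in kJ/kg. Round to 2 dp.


Hc = C_cal * delta_T / m_fuel
Q_released = 9.81 * 3.76 = 36.8856 kJ
m_fuel = 0.78 g = 0.78/1000 kg = 0.000780 kg
Hc = 36.8856 / 0.000780 = 47289.23 kJ/kg


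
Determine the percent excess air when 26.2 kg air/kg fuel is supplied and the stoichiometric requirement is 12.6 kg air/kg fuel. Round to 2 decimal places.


Excess air = actual - stoichiometric = 26.2 - 12.6 = 13.60 kg/kg fuel
Excess air % = (excess / stoich) * 100 = (13.60 / 12.6) * 100 = 107.94%


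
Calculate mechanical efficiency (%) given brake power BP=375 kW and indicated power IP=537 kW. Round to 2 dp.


eta_mech = (BP / IP) * 100
Ratio = 375 / 537 = 0.6983
eta_mech = 0.6983 * 100 = 69.83%


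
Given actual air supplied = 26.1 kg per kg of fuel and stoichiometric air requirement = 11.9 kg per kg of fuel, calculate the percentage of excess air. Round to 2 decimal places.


Excess air = actual - stoichiometric = 26.1 - 11.9 = 14.20 kg/kg fuel
Excess air % = (excess / stoich) * 100 = (14.20 / 11.9) * 100 = 119.33%


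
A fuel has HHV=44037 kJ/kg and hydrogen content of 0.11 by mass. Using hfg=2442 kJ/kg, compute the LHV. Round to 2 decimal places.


LHV = HHV - hfg * 9 * H
Water correction = 2442 * 9 * 0.11 = 2417.580 kJ/kg
LHV = 44037 - 2417.580 = 41619.42 kJ/kg


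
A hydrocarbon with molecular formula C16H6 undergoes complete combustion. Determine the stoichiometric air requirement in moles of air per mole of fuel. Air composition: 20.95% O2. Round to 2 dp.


Balanced combustion: C16H6 + 17.5 O2 -> 16 CO2 + 3 H2O
O2 needed = C + H/4 = 16 + 6/4 = 17.50 moles
Air moles = O2 / 0.2095 = 17.50 / 0.2095 = 83.53 moles air


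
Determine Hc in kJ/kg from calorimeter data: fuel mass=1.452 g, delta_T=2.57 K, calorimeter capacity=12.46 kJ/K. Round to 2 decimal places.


Hc = C_cal * delta_T / m_fuel
Q_released = 12.46 * 2.57 = 32.0222 kJ
m_fuel = 1.452 g = 1.452/1000 kg = 0.001452 kg
Hc = 32.0222 / 0.001452 = 22053.86 kJ/kg


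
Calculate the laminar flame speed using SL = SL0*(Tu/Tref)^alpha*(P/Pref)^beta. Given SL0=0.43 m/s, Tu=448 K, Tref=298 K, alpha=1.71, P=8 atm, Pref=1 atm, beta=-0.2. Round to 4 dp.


SL = SL0 * (Tu/Tref)^alpha * (P/Pref)^beta
T ratio = 448/298 = 1.50335570
(T ratio)^alpha = 1.50335570^1.71 = 2.008055
(P/Pref)^beta = 8^(-0.2) = 0.659754
SL = 0.43 * 2.008055 * 0.659754 = 0.5697 m/s


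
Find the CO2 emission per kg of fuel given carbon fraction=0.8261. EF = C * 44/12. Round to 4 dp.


EF = C_frac * (M_CO2 / M_C)
EF = 0.8261 * (44/12)
EF = 0.8261 * 3.666667 = 3.0290 kg_CO2/kg_fuel


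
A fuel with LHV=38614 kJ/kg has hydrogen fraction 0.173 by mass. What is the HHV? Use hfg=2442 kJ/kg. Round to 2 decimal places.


HHV = LHV + hfg * 9 * H
Water addition = 2442 * 9 * 0.173 = 3802.194 kJ/kg
HHV = 38614 + 3802.194 = 42416.19 kJ/kg


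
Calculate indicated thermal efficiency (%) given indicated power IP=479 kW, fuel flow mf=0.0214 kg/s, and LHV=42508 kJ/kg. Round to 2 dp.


eta_ith = (IP / (mf * LHV)) * 100
Denominator = 0.0214 * 42508 = 909.6712 kW
eta_ith = (479 / 909.6712) * 100 = 52.66%


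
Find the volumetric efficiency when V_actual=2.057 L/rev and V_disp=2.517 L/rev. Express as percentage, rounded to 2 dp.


eta_v = (V_actual / V_disp) * 100
Ratio = 2.057 / 2.517 = 0.8172
eta_v = 0.8172 * 100 = 81.72%


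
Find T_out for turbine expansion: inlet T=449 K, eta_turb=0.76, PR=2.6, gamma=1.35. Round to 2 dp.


T_out = T_in * (1 - eta * (1 - PR^(-(gamma-1)/gamma)))
Exponent = -(1.35-1)/1.35 = -0.25925926
PR^exp = 2.6^(-0.25925926) = 0.78057442
Factor = 1 - 0.76*(1 - 0.78057442) = 0.83323656
T_out = 449 * 0.83323656 = 374.12 K


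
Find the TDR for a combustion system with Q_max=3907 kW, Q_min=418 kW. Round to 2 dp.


TDR = Q_max / Q_min
TDR = 3907 / 418 = 9.35


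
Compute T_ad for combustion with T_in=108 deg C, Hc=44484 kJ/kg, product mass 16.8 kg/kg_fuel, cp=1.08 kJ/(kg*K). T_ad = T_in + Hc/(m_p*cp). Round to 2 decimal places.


T_ad = T_in + Hc / (m_p * cp)
Denominator = 16.8 * 1.08 = 18.1440
Temperature rise = 44484 / 18.1440 = 2451.72 K
T_ad = 108 + 2451.72 = 2559.72 deg C


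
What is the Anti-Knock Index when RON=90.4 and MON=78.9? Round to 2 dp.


AKI = (RON + MON) / 2
AKI = (90.4 + 78.9) / 2
AKI = 169.3 / 2 = 84.65


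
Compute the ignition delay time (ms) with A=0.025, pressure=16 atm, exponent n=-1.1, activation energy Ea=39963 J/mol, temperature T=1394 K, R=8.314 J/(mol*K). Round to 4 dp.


tau = A * P^n * exp(Ea/(R*T))
P^n = 16^(-1.1) = 0.04736614
Ea/(R*T) = 39963/(8.314*1394) = 3.448143
exp(Ea/(R*T)) = 31.441956
tau = 0.025 * 0.04736614 * 31.441956 = 0.0372 ms


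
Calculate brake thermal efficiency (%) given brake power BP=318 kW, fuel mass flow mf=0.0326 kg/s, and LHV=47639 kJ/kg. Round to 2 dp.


eta_BTE = (BP / (mf * LHV)) * 100
Denominator = 0.0326 * 47639 = 1553.0314 kW
eta_BTE = (318 / 1553.0314) * 100 = 20.48%


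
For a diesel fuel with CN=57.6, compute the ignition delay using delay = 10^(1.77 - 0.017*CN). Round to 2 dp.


delay = 10^(1.77 - 0.017*CN)
Exponent = 1.77 - 0.017*57.6 = 0.7908
delay = 10^0.7908 = 6.18 ms


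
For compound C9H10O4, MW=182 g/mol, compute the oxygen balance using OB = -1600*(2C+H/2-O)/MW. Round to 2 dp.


OB = -1600 * (2C + H/2 - O) / MW
Inner = 2*9 + 10/2 - 4 = 19.00
OB = -1600 * 19.00 / 182 = -167.03%


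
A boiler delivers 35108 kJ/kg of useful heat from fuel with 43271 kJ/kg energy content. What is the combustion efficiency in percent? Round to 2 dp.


Efficiency = (Q_useful / Q_fuel) * 100
Efficiency = (35108 / 43271) * 100
Efficiency = 0.8114 * 100 = 81.14%


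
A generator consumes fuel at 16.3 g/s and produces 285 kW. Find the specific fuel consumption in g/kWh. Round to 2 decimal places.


SFC = (mf / BP) * 3600
Rate = 16.3 / 285 = 0.057193 g/(s*kW)
SFC = 0.057193 * 3600 = 205.89 g/kWh


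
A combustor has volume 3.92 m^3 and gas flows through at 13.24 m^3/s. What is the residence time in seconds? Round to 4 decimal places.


tau = V / Q_flow
tau = 3.92 / 13.24 = 0.2961 s


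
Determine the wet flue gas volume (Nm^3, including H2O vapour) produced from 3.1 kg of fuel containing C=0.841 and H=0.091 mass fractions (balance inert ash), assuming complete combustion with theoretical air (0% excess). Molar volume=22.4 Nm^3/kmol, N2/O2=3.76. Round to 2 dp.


Per kg fuel: CO2 = (C/12 kmol)*22.4 = (0.841/12)*22.4 = 1.56987 Nm^3
Per kg fuel: H2O = (H/2 kmol)*22.4 = (0.091/2)*22.4 = 1.01920 Nm^3
O2 needed per kg fuel = C/12 + H/4 = 0.841/12 + 0.091/4 = 0.09283333 kmol
Per kg fuel: N2 = O2*3.76*22.4 = 0.09283333*3.76*22.4 = 7.81879 Nm^3
Total per kg = 1.56987 + 1.01920 + 7.81879 = 10.40786 Nm^3
Total = 10.40786 * 3.1 = 32.26 Nm^3


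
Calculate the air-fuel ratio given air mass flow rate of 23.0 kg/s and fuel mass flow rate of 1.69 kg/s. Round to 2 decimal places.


AFR = m_air / m_fuel
AFR = 23.0 / 1.69 = 13.61


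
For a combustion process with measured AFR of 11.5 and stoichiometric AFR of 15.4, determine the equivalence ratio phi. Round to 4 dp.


phi = AFR_stoich / AFR_actual
phi = 15.4 / 11.5 = 1.3391


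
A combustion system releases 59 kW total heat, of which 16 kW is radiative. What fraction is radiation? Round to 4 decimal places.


f_rad = Q_rad / Q_total
f_rad = 16 / 59 = 0.2712


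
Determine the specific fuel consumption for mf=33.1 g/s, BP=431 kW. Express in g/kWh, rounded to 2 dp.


SFC = (mf / BP) * 3600
Rate = 33.1 / 431 = 0.076798 g/(s*kW)
SFC = 0.076798 * 3600 = 276.47 g/kWh


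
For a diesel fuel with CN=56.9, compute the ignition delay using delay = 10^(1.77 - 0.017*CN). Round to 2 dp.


delay = 10^(1.77 - 0.017*CN)
Exponent = 1.77 - 0.017*56.9 = 0.8027
delay = 10^0.8027 = 6.35 ms


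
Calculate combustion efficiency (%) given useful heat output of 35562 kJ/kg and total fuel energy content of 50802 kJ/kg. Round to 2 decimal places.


Efficiency = (Q_useful / Q_fuel) * 100
Efficiency = (35562 / 50802) * 100
Efficiency = 0.7000 * 100 = 70.00%


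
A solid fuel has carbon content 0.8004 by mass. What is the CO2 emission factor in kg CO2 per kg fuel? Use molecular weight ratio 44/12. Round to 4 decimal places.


EF = C_frac * (M_CO2 / M_C)
EF = 0.8004 * (44/12)
EF = 0.8004 * 3.666667 = 2.9348 kg_CO2/kg_fuel


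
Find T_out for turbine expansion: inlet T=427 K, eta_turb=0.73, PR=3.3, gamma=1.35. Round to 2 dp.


T_out = T_in * (1 - eta * (1 - PR^(-(gamma-1)/gamma)))
Exponent = -(1.35-1)/1.35 = -0.25925926
PR^exp = 3.3^(-0.25925926) = 0.73378775
Factor = 1 - 0.73*(1 - 0.73378775) = 0.80566506
T_out = 427 * 0.80566506 = 344.02 K


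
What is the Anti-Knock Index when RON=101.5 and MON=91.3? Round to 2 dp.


AKI = (RON + MON) / 2
AKI = (101.5 + 91.3) / 2
AKI = 192.8 / 2 = 96.40


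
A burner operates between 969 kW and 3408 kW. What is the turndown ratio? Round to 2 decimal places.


TDR = Q_max / Q_min
TDR = 3408 / 969 = 3.52


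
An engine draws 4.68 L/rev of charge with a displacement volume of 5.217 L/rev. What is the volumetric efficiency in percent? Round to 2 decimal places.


eta_v = (V_actual / V_disp) * 100
Ratio = 4.68 / 5.217 = 0.8971
eta_v = 0.8971 * 100 = 89.71%


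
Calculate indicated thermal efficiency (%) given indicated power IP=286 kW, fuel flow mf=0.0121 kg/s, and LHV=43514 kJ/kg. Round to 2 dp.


eta_ith = (IP / (mf * LHV)) * 100
Denominator = 0.0121 * 43514 = 526.5194 kW
eta_ith = (286 / 526.5194) * 100 = 54.32%


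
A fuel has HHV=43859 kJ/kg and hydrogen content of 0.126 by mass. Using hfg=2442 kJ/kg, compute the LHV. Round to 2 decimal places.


LHV = HHV - hfg * 9 * H
Water correction = 2442 * 9 * 0.126 = 2769.228 kJ/kg
LHV = 43859 - 2769.228 = 41089.77 kJ/kg


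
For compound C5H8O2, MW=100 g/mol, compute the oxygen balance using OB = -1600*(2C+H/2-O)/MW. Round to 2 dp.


OB = -1600 * (2C + H/2 - O) / MW
Inner = 2*5 + 8/2 - 2 = 12.00
OB = -1600 * 12.00 / 100 = -192.00%


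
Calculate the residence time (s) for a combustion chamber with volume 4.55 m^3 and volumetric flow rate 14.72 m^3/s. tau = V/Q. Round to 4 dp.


tau = V / Q_flow
tau = 4.55 / 14.72 = 0.3091 s


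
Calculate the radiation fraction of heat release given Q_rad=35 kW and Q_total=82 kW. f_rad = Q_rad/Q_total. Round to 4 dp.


f_rad = Q_rad / Q_total
f_rad = 35 / 82 = 0.4268


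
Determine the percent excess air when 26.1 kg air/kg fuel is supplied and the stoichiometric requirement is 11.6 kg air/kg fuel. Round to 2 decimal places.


Excess air = actual - stoichiometric = 26.1 - 11.6 = 14.50 kg/kg fuel
Excess air % = (excess / stoich) * 100 = (14.50 / 11.6) * 100 = 125.00%


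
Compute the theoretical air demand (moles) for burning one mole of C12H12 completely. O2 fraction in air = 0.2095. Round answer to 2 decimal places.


Balanced combustion: C12H12 + 15 O2 -> 12 CO2 + 6 H2O
O2 needed = C + H/4 = 12 + 12/4 = 15.00 moles
Air moles = O2 / 0.2095 = 15.00 / 0.2095 = 71.60 moles air


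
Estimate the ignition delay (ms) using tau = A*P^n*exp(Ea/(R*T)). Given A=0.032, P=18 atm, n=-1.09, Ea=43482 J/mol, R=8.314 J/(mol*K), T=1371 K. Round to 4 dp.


tau = A * P^n * exp(Ea/(R*T))
P^n = 18^(-1.09) = 0.04283048
Ea/(R*T) = 43482/(8.314*1371) = 3.814714
exp(Ea/(R*T)) = 45.363802
tau = 0.032 * 0.04283048 * 45.363802 = 0.0622 ms


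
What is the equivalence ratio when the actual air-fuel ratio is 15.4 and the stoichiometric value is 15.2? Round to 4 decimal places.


phi = AFR_stoich / AFR_actual
phi = 15.2 / 15.4 = 0.9870


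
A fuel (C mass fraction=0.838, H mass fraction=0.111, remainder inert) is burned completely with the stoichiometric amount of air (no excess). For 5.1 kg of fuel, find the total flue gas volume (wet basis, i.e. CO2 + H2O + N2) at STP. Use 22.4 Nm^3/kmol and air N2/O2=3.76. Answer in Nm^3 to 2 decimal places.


Per kg fuel: CO2 = (C/12 kmol)*22.4 = (0.838/12)*22.4 = 1.56427 Nm^3
Per kg fuel: H2O = (H/2 kmol)*22.4 = (0.111/2)*22.4 = 1.24320 Nm^3
O2 needed per kg fuel = C/12 + H/4 = 0.838/12 + 0.111/4 = 0.09758333 kmol
Per kg fuel: N2 = O2*3.76*22.4 = 0.09758333*3.76*22.4 = 8.21886 Nm^3
Total per kg = 1.56427 + 1.24320 + 8.21886 = 11.02633 Nm^3
Total = 11.02633 * 5.1 = 56.23 Nm^3


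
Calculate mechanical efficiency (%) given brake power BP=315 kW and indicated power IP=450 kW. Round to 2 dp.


eta_mech = (BP / IP) * 100
Ratio = 315 / 450 = 0.7000
eta_mech = 0.7000 * 100 = 70.00%


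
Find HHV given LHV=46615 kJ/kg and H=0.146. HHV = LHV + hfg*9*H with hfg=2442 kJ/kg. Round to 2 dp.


HHV = LHV + hfg * 9 * H
Water addition = 2442 * 9 * 0.146 = 3208.788 kJ/kg
HHV = 46615 + 3208.788 = 49823.79 kJ/kg


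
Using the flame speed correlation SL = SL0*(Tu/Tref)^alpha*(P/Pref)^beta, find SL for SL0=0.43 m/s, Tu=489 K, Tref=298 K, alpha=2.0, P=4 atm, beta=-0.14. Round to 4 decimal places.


SL = SL0 * (Tu/Tref)^alpha * (P/Pref)^beta
T ratio = 489/298 = 1.64093960
(T ratio)^alpha = 1.64093960^2.0 = 2.692683
(P/Pref)^beta = 4^(-0.14) = 0.823591
SL = 0.43 * 2.692683 * 0.823591 = 0.9536 m/s


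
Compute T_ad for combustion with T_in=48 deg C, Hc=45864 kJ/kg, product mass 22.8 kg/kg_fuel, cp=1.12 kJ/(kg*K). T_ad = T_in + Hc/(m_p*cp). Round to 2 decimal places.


T_ad = T_in + Hc / (m_p * cp)
Denominator = 22.8 * 1.12 = 25.5360
Temperature rise = 45864 / 25.5360 = 1796.05 K
T_ad = 48 + 1796.05 = 1844.05 deg C


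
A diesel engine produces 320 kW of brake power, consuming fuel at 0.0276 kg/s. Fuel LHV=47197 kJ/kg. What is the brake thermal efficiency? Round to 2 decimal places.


eta_BTE = (BP / (mf * LHV)) * 100
Denominator = 0.0276 * 47197 = 1302.6372 kW
eta_BTE = (320 / 1302.6372) * 100 = 24.57%


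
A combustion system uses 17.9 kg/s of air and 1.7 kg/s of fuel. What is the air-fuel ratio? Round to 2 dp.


AFR = m_air / m_fuel
AFR = 17.9 / 1.7 = 10.53


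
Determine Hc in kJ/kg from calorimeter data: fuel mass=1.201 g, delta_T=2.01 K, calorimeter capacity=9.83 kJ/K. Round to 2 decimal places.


Hc = C_cal * delta_T / m_fuel
Q_released = 9.83 * 2.01 = 19.7583 kJ
m_fuel = 1.201 g = 1.201/1000 kg = 0.001201 kg
Hc = 19.7583 / 0.001201 = 16451.54 kJ/kg


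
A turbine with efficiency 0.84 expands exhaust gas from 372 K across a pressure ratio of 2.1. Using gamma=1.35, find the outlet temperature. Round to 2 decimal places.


T_out = T_in * (1 - eta * (1 - PR^(-(gamma-1)/gamma)))
Exponent = -(1.35-1)/1.35 = -0.25925926
PR^exp = 2.1^(-0.25925926) = 0.82501466
Factor = 1 - 0.84*(1 - 0.82501466) = 0.85301231
T_out = 372 * 0.85301231 = 317.32 K


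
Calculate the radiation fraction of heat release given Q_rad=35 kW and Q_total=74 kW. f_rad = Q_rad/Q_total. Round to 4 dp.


f_rad = Q_rad / Q_total
f_rad = 35 / 74 = 0.4730


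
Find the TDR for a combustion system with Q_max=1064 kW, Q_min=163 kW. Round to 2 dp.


TDR = Q_max / Q_min
TDR = 1064 / 163 = 6.53


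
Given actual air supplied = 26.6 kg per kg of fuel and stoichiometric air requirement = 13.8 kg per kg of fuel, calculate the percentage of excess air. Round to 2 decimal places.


Excess air = actual - stoichiometric = 26.6 - 13.8 = 12.80 kg/kg fuel
Excess air % = (excess / stoich) * 100 = (12.80 / 13.8) * 100 = 92.75%


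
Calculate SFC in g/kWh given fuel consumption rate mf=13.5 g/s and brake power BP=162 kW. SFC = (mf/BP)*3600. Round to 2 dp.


SFC = (mf / BP) * 3600
Rate = 13.5 / 162 = 0.083333 g/(s*kW)
SFC = 0.083333 * 3600 = 300.00 g/kWh


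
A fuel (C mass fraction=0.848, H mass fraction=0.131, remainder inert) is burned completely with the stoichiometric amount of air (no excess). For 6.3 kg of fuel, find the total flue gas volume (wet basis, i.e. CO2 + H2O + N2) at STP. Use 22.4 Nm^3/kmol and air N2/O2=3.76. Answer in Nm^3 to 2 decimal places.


Per kg fuel: CO2 = (C/12 kmol)*22.4 = (0.848/12)*22.4 = 1.58293 Nm^3
Per kg fuel: H2O = (H/2 kmol)*22.4 = (0.131/2)*22.4 = 1.46720 Nm^3
O2 needed per kg fuel = C/12 + H/4 = 0.848/12 + 0.131/4 = 0.10341667 kmol
Per kg fuel: N2 = O2*3.76*22.4 = 0.10341667*3.76*22.4 = 8.71017 Nm^3
Total per kg = 1.58293 + 1.46720 + 8.71017 = 11.76030 Nm^3
Total = 11.76030 * 6.3 = 74.09 Nm^3


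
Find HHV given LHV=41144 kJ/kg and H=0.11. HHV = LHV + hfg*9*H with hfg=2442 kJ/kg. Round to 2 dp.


HHV = LHV + hfg * 9 * H
Water addition = 2442 * 9 * 0.11 = 2417.580 kJ/kg
HHV = 41144 + 2417.580 = 43561.58 kJ/kg


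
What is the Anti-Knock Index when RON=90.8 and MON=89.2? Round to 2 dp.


AKI = (RON + MON) / 2
AKI = (90.8 + 89.2) / 2
AKI = 180.0 / 2 = 90.00


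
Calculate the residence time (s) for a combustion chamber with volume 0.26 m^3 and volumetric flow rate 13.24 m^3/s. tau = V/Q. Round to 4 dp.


tau = V / Q_flow
tau = 0.26 / 13.24 = 0.0196 s


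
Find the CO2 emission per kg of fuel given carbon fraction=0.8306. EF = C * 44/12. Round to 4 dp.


EF = C_frac * (M_CO2 / M_C)
EF = 0.8306 * (44/12)
EF = 0.8306 * 3.666667 = 3.0455 kg_CO2/kg_fuel


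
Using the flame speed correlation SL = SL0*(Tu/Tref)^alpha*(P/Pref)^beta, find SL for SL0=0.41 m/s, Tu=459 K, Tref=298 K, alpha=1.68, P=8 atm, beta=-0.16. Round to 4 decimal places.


SL = SL0 * (Tu/Tref)^alpha * (P/Pref)^beta
T ratio = 459/298 = 1.54026846
(T ratio)^alpha = 1.54026846^1.68 = 2.066151
(P/Pref)^beta = 8^(-0.16) = 0.716978
SL = 0.41 * 2.066151 * 0.716978 = 0.6074 m/s


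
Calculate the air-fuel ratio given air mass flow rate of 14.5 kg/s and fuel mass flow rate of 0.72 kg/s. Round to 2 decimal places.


AFR = m_air / m_fuel
AFR = 14.5 / 0.72 = 20.14


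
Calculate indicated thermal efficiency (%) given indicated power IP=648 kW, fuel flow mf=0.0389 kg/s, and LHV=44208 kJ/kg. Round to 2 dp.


eta_ith = (IP / (mf * LHV)) * 100
Denominator = 0.0389 * 44208 = 1719.6912 kW
eta_ith = (648 / 1719.6912) * 100 = 37.68%


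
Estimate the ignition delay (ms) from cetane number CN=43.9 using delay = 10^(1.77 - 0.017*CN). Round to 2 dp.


delay = 10^(1.77 - 0.017*CN)
Exponent = 1.77 - 0.017*43.9 = 1.0237
delay = 10^1.0237 = 10.56 ms


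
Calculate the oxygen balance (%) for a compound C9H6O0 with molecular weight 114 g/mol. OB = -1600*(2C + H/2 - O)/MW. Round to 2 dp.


OB = -1600 * (2C + H/2 - O) / MW
Inner = 2*9 + 6/2 - 0 = 21.00
OB = -1600 * 21.00 / 114 = -294.74%


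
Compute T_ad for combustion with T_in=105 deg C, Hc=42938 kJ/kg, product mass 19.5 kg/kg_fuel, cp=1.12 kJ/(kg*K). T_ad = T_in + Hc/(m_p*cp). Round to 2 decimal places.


T_ad = T_in + Hc / (m_p * cp)
Denominator = 19.5 * 1.12 = 21.8400
Temperature rise = 42938 / 21.8400 = 1966.03 K
T_ad = 105 + 1966.03 = 2071.03 deg C


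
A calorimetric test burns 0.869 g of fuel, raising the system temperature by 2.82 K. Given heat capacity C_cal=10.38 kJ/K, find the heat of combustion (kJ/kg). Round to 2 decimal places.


Hc = C_cal * delta_T / m_fuel
Q_released = 10.38 * 2.82 = 29.2716 kJ
m_fuel = 0.869 g = 0.869/1000 kg = 0.000869 kg
Hc = 29.2716 / 0.000869 = 33684.23 kJ/kg


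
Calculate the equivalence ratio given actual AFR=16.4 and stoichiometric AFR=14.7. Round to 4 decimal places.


phi = AFR_stoich / AFR_actual
phi = 14.7 / 16.4 = 0.8963


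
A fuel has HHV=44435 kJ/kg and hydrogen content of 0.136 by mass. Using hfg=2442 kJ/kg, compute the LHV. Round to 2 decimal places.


LHV = HHV - hfg * 9 * H
Water correction = 2442 * 9 * 0.136 = 2989.008 kJ/kg
LHV = 44435 - 2989.008 = 41445.99 kJ/kg


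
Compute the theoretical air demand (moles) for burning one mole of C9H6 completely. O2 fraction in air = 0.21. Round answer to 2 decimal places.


Balanced combustion: C9H6 + 10.5 O2 -> 9 CO2 + 3 H2O
O2 needed = C + H/4 = 9 + 6/4 = 10.50 moles
Air moles = O2 / 0.21 = 10.50 / 0.21 = 50.00 moles air


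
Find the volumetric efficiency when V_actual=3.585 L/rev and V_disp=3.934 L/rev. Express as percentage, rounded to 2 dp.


eta_v = (V_actual / V_disp) * 100
Ratio = 3.585 / 3.934 = 0.9113
eta_v = 0.9113 * 100 = 91.13%


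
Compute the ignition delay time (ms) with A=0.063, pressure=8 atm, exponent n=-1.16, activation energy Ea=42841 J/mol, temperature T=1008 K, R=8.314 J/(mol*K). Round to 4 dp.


tau = A * P^n * exp(Ea/(R*T))
P^n = 8^(-1.16) = 0.08962220
Ea/(R*T) = 42841/(8.314*1008) = 5.111979
exp(Ea/(R*T)) = 165.998514
tau = 0.063 * 0.08962220 * 165.998514 = 0.9373 ms


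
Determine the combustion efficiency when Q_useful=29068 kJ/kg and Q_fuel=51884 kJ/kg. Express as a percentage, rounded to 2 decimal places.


Efficiency = (Q_useful / Q_fuel) * 100
Efficiency = (29068 / 51884) * 100
Efficiency = 0.5602 * 100 = 56.02%


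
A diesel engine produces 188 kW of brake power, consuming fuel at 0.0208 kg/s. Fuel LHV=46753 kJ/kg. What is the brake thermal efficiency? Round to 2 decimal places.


eta_BTE = (BP / (mf * LHV)) * 100
Denominator = 0.0208 * 46753 = 972.4624 kW
eta_BTE = (188 / 972.4624) * 100 = 19.33%


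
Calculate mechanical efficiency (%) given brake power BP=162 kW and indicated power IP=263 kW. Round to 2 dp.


eta_mech = (BP / IP) * 100
Ratio = 162 / 263 = 0.6160
eta_mech = 0.6160 * 100 = 61.60%


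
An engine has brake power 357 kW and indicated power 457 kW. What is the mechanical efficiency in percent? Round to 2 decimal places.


eta_mech = (BP / IP) * 100
Ratio = 357 / 457 = 0.7812
eta_mech = 0.7812 * 100 = 78.12%


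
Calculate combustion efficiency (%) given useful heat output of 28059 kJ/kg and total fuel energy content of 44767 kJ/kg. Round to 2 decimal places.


Efficiency = (Q_useful / Q_fuel) * 100
Efficiency = (28059 / 44767) * 100
Efficiency = 0.6268 * 100 = 62.68%


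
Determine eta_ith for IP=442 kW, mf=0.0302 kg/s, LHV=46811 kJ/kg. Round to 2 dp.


eta_ith = (IP / (mf * LHV)) * 100
Denominator = 0.0302 * 46811 = 1413.6922 kW
eta_ith = (442 / 1413.6922) * 100 = 31.27%


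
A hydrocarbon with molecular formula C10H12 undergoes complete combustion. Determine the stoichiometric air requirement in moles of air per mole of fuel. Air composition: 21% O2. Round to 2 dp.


Balanced combustion: C10H12 + 13 O2 -> 10 CO2 + 6 H2O
O2 needed = C + H/4 = 10 + 12/4 = 13.00 moles
Air moles = O2 / 0.21 = 13.00 / 0.21 = 61.90 moles air


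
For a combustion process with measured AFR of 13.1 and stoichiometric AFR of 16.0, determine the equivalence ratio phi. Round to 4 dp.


phi = AFR_stoich / AFR_actual
phi = 16.0 / 13.1 = 1.2214


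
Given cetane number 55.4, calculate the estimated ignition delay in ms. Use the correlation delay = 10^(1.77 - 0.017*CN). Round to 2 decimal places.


delay = 10^(1.77 - 0.017*CN)
Exponent = 1.77 - 0.017*55.4 = 0.8282
delay = 10^0.8282 = 6.73 ms


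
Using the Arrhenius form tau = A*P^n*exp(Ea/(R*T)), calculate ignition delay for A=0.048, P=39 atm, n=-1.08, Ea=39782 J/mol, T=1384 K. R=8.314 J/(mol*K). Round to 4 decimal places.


tau = A * P^n * exp(Ea/(R*T))
P^n = 39^(-1.08) = 0.01912715
Ea/(R*T) = 39782/(8.314*1384) = 3.457327
exp(Ea/(R*T)) = 31.732055
tau = 0.048 * 0.01912715 * 31.732055 = 0.0291 ms


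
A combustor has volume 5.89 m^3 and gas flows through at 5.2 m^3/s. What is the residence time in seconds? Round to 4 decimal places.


tau = V / Q_flow
tau = 5.89 / 5.2 = 1.1327 s


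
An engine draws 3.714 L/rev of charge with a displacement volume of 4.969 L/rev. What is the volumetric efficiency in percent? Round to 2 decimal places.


eta_v = (V_actual / V_disp) * 100
Ratio = 3.714 / 4.969 = 0.7474
eta_v = 0.7474 * 100 = 74.74%


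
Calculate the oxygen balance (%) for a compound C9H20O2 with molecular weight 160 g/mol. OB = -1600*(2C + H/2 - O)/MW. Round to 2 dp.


OB = -1600 * (2C + H/2 - O) / MW
Inner = 2*9 + 20/2 - 2 = 26.00
OB = -1600 * 26.00 / 160 = -260.00%


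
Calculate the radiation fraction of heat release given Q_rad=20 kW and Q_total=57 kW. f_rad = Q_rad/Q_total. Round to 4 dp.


f_rad = Q_rad / Q_total
f_rad = 20 / 57 = 0.3509


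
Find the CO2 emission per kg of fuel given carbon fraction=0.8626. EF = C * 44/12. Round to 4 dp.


EF = C_frac * (M_CO2 / M_C)
EF = 0.8626 * (44/12)
EF = 0.8626 * 3.666667 = 3.1629 kg_CO2/kg_fuel


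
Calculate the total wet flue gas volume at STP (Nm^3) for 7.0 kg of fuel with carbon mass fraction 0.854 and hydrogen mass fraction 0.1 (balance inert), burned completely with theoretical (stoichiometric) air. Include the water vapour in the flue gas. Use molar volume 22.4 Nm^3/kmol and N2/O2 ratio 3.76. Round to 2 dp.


Per kg fuel: CO2 = (C/12 kmol)*22.4 = (0.854/12)*22.4 = 1.59413 Nm^3
Per kg fuel: H2O = (H/2 kmol)*22.4 = (0.1/2)*22.4 = 1.12000 Nm^3
O2 needed per kg fuel = C/12 + H/4 = 0.854/12 + 0.1/4 = 0.09616667 kmol
Per kg fuel: N2 = O2*3.76*22.4 = 0.09616667*3.76*22.4 = 8.09954 Nm^3
Total per kg = 1.59413 + 1.12000 + 8.09954 = 10.81367 Nm^3
Total = 10.81367 * 7.0 = 75.70 Nm^3


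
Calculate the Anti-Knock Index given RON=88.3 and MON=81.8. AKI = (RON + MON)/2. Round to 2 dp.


AKI = (RON + MON) / 2
AKI = (88.3 + 81.8) / 2
AKI = 170.1 / 2 = 85.05


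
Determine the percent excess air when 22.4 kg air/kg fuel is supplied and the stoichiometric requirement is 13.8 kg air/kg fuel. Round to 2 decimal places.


Excess air = actual - stoichiometric = 22.4 - 13.8 = 8.60 kg/kg fuel
Excess air % = (excess / stoich) * 100 = (8.60 / 13.8) * 100 = 62.32%


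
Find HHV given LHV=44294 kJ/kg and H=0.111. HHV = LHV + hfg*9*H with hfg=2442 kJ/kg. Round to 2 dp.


HHV = LHV + hfg * 9 * H
Water addition = 2442 * 9 * 0.111 = 2439.558 kJ/kg
HHV = 44294 + 2439.558 = 46733.56 kJ/kg


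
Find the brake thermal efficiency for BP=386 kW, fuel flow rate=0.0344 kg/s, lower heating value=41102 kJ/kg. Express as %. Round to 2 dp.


eta_BTE = (BP / (mf * LHV)) * 100
Denominator = 0.0344 * 41102 = 1413.9088 kW
eta_BTE = (386 / 1413.9088) * 100 = 27.30%


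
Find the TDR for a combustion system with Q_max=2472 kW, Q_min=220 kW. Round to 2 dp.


TDR = Q_max / Q_min
TDR = 2472 / 220 = 11.24


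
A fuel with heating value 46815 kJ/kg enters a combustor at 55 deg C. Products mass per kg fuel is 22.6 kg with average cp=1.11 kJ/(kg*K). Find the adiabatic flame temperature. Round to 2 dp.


T_ad = T_in + Hc / (m_p * cp)
Denominator = 22.6 * 1.11 = 25.0860
Temperature rise = 46815 / 25.0860 = 1866.18 K
T_ad = 55 + 1866.18 = 1921.18 deg C


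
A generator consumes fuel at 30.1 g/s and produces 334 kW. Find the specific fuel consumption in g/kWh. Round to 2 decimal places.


SFC = (mf / BP) * 3600
Rate = 30.1 / 334 = 0.090120 g/(s*kW)
SFC = 0.090120 * 3600 = 324.43 g/kWh


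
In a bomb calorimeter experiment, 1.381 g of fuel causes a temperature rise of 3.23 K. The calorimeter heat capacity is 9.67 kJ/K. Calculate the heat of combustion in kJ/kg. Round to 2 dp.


Hc = C_cal * delta_T / m_fuel
Q_released = 9.67 * 3.23 = 31.2341 kJ
m_fuel = 1.381 g = 1.381/1000 kg = 0.001381 kg
Hc = 31.2341 / 0.001381 = 22617.02 kJ/kg


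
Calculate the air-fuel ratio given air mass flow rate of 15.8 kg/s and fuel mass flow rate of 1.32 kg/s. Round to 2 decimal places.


AFR = m_air / m_fuel
AFR = 15.8 / 1.32 = 11.97


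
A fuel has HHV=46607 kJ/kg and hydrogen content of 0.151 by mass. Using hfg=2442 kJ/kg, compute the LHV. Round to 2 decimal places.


LHV = HHV - hfg * 9 * H
Water correction = 2442 * 9 * 0.151 = 3318.678 kJ/kg
LHV = 46607 - 3318.678 = 43288.32 kJ/kg


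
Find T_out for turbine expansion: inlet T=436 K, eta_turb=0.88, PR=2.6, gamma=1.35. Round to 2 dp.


T_out = T_in * (1 - eta * (1 - PR^(-(gamma-1)/gamma)))
Exponent = -(1.35-1)/1.35 = -0.25925926
PR^exp = 2.6^(-0.25925926) = 0.78057442
Factor = 1 - 0.88*(1 - 0.78057442) = 0.80690549
T_out = 436 * 0.80690549 = 351.81 K


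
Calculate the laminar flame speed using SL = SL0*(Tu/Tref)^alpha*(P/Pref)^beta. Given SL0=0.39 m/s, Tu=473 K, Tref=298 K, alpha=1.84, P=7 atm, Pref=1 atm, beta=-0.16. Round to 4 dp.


SL = SL0 * (Tu/Tref)^alpha * (P/Pref)^beta
T ratio = 473/298 = 1.58724832
(T ratio)^alpha = 1.58724832^1.84 = 2.339842
(P/Pref)^beta = 7^(-0.16) = 0.732461
SL = 0.39 * 2.339842 * 0.732461 = 0.6684 m/s


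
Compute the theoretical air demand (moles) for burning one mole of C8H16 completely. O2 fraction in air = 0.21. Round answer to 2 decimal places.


Balanced combustion: C8H16 + 12 O2 -> 8 CO2 + 8 H2O
O2 needed = C + H/4 = 8 + 16/4 = 12.00 moles
Air moles = O2 / 0.21 = 12.00 / 0.21 = 57.14 moles air


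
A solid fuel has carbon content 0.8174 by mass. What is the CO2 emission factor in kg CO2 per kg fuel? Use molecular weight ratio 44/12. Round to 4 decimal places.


EF = C_frac * (M_CO2 / M_C)
EF = 0.8174 * (44/12)
EF = 0.8174 * 3.666667 = 2.9971 kg_CO2/kg_fuel


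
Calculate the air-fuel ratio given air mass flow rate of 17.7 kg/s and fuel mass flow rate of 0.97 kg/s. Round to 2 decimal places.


AFR = m_air / m_fuel
AFR = 17.7 / 0.97 = 18.25


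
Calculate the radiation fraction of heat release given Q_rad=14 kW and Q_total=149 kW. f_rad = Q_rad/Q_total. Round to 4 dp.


f_rad = Q_rad / Q_total
f_rad = 14 / 149 = 0.0940


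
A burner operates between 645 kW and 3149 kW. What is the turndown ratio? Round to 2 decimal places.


TDR = Q_max / Q_min
TDR = 3149 / 645 = 4.88


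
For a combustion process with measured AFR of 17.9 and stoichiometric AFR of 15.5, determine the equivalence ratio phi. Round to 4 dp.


phi = AFR_stoich / AFR_actual
phi = 15.5 / 17.9 = 0.8659


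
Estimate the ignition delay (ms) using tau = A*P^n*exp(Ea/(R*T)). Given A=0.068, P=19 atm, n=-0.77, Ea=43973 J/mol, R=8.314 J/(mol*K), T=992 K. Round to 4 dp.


tau = A * P^n * exp(Ea/(R*T))
P^n = 19^(-0.77) = 0.10359999
Ea/(R*T) = 43973/(8.314*992) = 5.331684
exp(Ea/(R*T)) = 206.785913
tau = 0.068 * 0.10359999 * 206.785913 = 1.4568 ms


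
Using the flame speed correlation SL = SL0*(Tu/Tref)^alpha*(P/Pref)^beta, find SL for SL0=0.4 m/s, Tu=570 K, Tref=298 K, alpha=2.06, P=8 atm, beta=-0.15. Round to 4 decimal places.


SL = SL0 * (Tu/Tref)^alpha * (P/Pref)^beta
T ratio = 570/298 = 1.91275168
(T ratio)^alpha = 1.91275168^2.06 = 3.803791
(P/Pref)^beta = 8^(-0.15) = 0.732043
SL = 0.4 * 3.803791 * 0.732043 = 1.1138 m/s
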